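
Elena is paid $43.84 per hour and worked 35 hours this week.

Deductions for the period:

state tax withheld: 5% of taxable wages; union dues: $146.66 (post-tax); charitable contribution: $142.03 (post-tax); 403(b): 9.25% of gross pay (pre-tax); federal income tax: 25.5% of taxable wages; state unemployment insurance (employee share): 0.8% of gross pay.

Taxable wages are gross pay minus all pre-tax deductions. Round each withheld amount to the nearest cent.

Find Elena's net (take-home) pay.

$666.80

Gross pay: 35 × $43.84 = $1534.40
403(b): $1534.40 × 0.0925 = $141.93
Taxable wages = $1534.40 − $141.93 = $1392.47
Federal income tax: $1392.47 × 0.255 = $355.08
State tax withheld: $1392.47 × 0.05 = $69.62
State unemployment insurance (employee share): $1534.40 × 0.008 = $12.28
Charitable contribution: $142.03
Union dues: $146.66
Total deductions = $141.93 + $355.08 + $69.62 + $12.28 + $142.03 + $146.66 = $867.60
Net pay = $1534.40 − $867.60 = $666.80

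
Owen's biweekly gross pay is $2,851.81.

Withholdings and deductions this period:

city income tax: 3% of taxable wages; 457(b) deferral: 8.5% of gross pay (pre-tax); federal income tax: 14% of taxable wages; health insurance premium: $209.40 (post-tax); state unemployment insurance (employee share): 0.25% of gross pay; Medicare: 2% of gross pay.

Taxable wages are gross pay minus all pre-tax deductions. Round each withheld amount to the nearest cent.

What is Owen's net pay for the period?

$1,892.24

457(b) deferral: $2,851.81 × 0.085 = $242.40
Taxable wages = $2,851.81 − $242.40 = $2,609.41
Federal income tax: $2,609.41 × 0.14 = $365.32
City income tax: $2,609.41 × 0.03 = $78.28
Medicare: $2,851.81 × 0.02 = $57.04
State unemployment insurance (employee share): $2,851.81 × 0.0025 = $7.13
Health insurance premium: $209.40
Total deductions = $242.40 + $365.32 + $78.28 + $57.04 + $7.13 + $209.40 = $959.57
Net pay = $2,851.81 − $959.57 = $1,892.24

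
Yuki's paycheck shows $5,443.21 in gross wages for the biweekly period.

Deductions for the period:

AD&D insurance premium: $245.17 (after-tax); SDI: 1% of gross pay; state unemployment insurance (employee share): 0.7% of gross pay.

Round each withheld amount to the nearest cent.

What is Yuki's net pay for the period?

$5,105.51

State unemployment insurance (employee share): $5,443.21 × 0.007 = $38.10
SDI: $5,443.21 × 0.01 = $54.43
AD&D insurance premium: $245.17
Total deductions = $38.10 + $54.43 + $245.17 = $337.70
Net pay = $5,443.21 − $337.70 = $5,105.51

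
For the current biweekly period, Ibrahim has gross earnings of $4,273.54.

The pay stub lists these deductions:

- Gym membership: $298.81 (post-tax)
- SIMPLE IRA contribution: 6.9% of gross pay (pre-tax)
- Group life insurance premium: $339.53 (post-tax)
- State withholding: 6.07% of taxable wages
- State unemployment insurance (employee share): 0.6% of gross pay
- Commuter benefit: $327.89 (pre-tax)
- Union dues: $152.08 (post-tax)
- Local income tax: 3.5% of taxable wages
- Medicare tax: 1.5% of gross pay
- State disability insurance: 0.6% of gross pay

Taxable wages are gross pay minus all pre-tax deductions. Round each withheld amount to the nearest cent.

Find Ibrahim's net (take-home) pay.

$2,395.60

SIMPLE IRA contribution: $4,273.54 × 0.069 = $294.87
Commuter benefit: $327.89
Pre-tax total = $294.87 + $327.89 = $622.76
Taxable wages = $4,273.54 − $622.76 = $3,650.78
State withholding: $3,650.78 × 0.0607 = $221.60
Local income tax: $3,650.78 × 0.035 = $127.78
State unemployment insurance (employee share): $4,273.54 × 0.006 = $25.64
State disability insurance: $4,273.54 × 0.006 = $25.64
Medicare tax: $4,273.54 × 0.015 = $64.10
Gym membership: $298.81
Union dues: $152.08
Group life insurance premium: $339.53
Total deductions = $294.87 + $327.89 + $221.60 + $127.78 + $25.64 + $25.64 + $64.10 + $298.81 + $152.08 + $339.53 = $1,877.94
Net pay = $4,273.54 − $1,877.94 = $2,395.60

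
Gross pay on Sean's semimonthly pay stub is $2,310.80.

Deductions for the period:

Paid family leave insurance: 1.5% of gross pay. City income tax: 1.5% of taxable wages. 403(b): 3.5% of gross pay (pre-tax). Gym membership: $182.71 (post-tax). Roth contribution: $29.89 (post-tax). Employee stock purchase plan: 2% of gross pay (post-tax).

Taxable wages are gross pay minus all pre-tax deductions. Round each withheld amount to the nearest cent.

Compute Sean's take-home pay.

403(b): $2,310.80 × 0.035 = $80.88
Taxable wages = $2,310.80 − $80.88 = $2,229.92
City income tax: $2,229.92 × 0.015 = $33.45
Paid family leave insurance: $2,310.80 × 0.015 = $34.66
Gym membership: $182.71
Employee stock purchase plan: $2,310.80 × 0.02 = $46.22
Roth contribution: $29.89
Total deductions = $80.88 + $33.45 + $34.66 + $182.71 + $46.22 + $29.89 = $407.81
Net pay = $2,310.80 − $407.81 = $1,902.99

$1,902.99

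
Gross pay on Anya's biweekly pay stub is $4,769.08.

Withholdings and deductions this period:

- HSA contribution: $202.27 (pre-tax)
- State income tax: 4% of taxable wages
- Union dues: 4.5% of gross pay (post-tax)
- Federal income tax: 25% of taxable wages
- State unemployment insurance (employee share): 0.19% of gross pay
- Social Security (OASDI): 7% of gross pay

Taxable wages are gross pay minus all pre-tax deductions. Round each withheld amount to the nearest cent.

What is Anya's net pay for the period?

$2,684.93

HSA contribution: $202.27
Taxable wages = $4,769.08 − $202.27 = $4,566.81
State income tax: $4,566.81 × 0.04 = $182.67
Federal income tax: $4,566.81 × 0.25 = $1,141.70
Social Security (OASDI): $4,769.08 × 0.07 = $333.84
State unemployment insurance (employee share): $4,769.08 × 0.0019 = $9.06
Union dues: $4,769.08 × 0.045 = $214.61
Total deductions = $202.27 + $182.67 + $1,141.70 + $333.84 + $9.06 + $214.61 = $2,084.15
Net pay = $4,769.08 − $2,084.15 = $2,684.93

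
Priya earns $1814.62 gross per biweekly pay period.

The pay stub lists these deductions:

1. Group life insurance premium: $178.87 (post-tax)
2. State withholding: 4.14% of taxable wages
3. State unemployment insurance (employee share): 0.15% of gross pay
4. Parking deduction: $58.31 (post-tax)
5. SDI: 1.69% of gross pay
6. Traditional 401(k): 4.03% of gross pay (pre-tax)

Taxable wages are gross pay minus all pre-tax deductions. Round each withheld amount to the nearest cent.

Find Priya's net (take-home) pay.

$1398.82

Traditional 401(k): $1814.62 × 0.0403 = $73.13
Taxable wages = $1814.62 − $73.13 = $1741.49
State withholding: $1741.49 × 0.0414 = $72.10
State unemployment insurance (employee share): $1814.62 × 0.0015 = $2.72
SDI: $1814.62 × 0.0169 = $30.67
Parking deduction: $58.31
Group life insurance premium: $178.87
Total deductions = $73.13 + $72.10 + $2.72 + $30.67 + $58.31 + $178.87 = $415.80
Net pay = $1814.62 − $415.80 = $1398.82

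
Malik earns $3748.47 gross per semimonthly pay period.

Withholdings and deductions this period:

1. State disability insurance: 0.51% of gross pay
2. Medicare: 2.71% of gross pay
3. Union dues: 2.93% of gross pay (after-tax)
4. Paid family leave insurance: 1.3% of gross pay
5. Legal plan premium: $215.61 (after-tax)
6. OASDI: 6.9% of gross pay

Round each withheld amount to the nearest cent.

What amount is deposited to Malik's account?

$2994.96

State disability insurance: $3748.47 × 0.0051 = $19.12
OASDI: $3748.47 × 0.069 = $258.64
Paid family leave insurance: $3748.47 × 0.013 = $48.73
Medicare: $3748.47 × 0.0271 = $101.58
Union dues: $3748.47 × 0.0293 = $109.83
Legal plan premium: $215.61
Total deductions = $19.12 + $258.64 + $48.73 + $101.58 + $109.83 + $215.61 = $753.51
Net pay = $3748.47 − $753.51 = $2994.96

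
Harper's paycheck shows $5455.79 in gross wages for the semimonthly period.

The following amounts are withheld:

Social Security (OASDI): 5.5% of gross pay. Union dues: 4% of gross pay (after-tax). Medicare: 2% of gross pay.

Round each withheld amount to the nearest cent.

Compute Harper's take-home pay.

$4828.37

Social Security (OASDI): $5455.79 × 0.055 = $300.07
Medicare: $5455.79 × 0.02 = $109.12
Union dues: $5455.79 × 0.04 = $218.23
Total deductions = $300.07 + $109.12 + $218.23 = $627.42
Net pay = $5455.79 − $627.42 = $4828.37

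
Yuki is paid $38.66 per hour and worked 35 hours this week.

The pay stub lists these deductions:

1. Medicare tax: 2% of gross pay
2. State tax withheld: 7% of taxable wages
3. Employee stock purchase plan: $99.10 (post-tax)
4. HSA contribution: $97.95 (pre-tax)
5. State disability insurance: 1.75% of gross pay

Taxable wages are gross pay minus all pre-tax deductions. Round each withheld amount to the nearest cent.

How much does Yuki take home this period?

Gross pay: 35 × $38.66 = $1,353.10
HSA contribution: $97.95
Taxable wages = $1,353.10 − $97.95 = $1,255.15
State tax withheld: $1,255.15 × 0.07 = $87.86
State disability insurance: $1,353.10 × 0.0175 = $23.68
Medicare tax: $1,353.10 × 0.02 = $27.06
Employee stock purchase plan: $99.10
Total deductions = $97.95 + $87.86 + $23.68 + $27.06 + $99.10 = $335.65
Net pay = $1,353.10 − $335.65 = $1,017.45

$1,017.45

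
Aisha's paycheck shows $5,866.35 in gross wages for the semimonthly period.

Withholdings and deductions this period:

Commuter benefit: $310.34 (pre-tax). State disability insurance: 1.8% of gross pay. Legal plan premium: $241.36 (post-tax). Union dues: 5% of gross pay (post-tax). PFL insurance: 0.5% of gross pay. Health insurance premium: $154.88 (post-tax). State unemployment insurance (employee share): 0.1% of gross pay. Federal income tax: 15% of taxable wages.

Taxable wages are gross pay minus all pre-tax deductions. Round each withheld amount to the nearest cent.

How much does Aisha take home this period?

$3,892.26

Commuter benefit: $310.34
Taxable wages = $5,866.35 − $310.34 = $5,556.01
Federal income tax: $5,556.01 × 0.15 = $833.40
State disability insurance: $5,866.35 × 0.018 = $105.59
State unemployment insurance (employee share): $5,866.35 × 0.001 = $5.87
PFL insurance: $5,866.35 × 0.005 = $29.33
Legal plan premium: $241.36
Union dues: $5,866.35 × 0.05 = $293.32
Health insurance premium: $154.88
Total deductions = $310.34 + $833.40 + $105.59 + $5.87 + $29.33 + $241.36 + $293.32 + $154.88 = $1,974.09
Net pay = $5,866.35 − $1,974.09 = $3,892.26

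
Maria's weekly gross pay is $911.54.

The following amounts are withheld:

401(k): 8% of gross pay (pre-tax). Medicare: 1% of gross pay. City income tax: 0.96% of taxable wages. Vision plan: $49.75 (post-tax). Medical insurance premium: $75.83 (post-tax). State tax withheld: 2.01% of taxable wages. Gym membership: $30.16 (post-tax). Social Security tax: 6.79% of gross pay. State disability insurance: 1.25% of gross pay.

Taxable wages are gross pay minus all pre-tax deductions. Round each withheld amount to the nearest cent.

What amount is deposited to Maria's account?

$575.57

401(k): $911.54 × 0.08 = $72.92
Taxable wages = $911.54 − $72.92 = $838.62
State tax withheld: $838.62 × 0.0201 = $16.86
City income tax: $838.62 × 0.0096 = $8.05
State disability insurance: $911.54 × 0.0125 = $11.39
Medicare: $911.54 × 0.01 = $9.12
Social Security tax: $911.54 × 0.0679 = $61.89
Medical insurance premium: $75.83
Gym membership: $30.16
Vision plan: $49.75
Total deductions = $72.92 + $16.86 + $8.05 + $11.39 + $9.12 + $61.89 + $75.83 + $30.16 + $49.75 = $335.97
Net pay = $911.54 − $335.97 = $575.57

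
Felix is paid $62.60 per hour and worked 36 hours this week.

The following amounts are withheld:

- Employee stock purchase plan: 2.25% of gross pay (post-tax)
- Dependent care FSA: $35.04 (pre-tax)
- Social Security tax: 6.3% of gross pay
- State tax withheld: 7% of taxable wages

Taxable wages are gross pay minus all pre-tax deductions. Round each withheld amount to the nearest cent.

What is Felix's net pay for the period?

Gross pay: 36 × $62.60 = $2253.60
Dependent care FSA: $35.04
Taxable wages = $2253.60 − $35.04 = $2218.56
State tax withheld: $2218.56 × 0.07 = $155.30
Social Security tax: $2253.60 × 0.063 = $141.98
Employee stock purchase plan: $2253.60 × 0.0225 = $50.71
Total deductions = $35.04 + $155.30 + $141.98 + $50.71 = $383.03
Net pay = $2253.60 − $383.03 = $1870.57

$1870.57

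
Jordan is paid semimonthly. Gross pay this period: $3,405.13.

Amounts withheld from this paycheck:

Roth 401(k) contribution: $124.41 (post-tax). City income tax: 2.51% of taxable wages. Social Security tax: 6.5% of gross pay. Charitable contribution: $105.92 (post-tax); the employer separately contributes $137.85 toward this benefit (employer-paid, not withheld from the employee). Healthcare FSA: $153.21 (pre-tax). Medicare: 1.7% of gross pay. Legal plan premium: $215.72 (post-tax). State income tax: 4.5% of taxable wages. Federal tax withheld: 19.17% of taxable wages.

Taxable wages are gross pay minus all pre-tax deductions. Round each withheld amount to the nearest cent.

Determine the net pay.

Healthcare FSA: $153.21
Taxable wages = $3,405.13 − $153.21 = $3,251.92
City income tax: $3,251.92 × 0.0251 = $81.62
Federal tax withheld: $3,251.92 × 0.1917 = $623.39
State income tax: $3,251.92 × 0.045 = $146.34
Medicare: $3,405.13 × 0.017 = $57.89
Social Security tax: $3,405.13 × 0.065 = $221.33
Charitable contribution: $105.92
Roth 401(k) contribution: $124.41
Legal plan premium: $215.72
(Employer's $137.85 toward charitable contribution is not withheld from the employee.)
Total deductions = $153.21 + $81.62 + $623.39 + $146.34 + $57.89 + $221.33 + $105.92 + $124.41 + $215.72 = $1,729.83
Net pay = $3,405.13 − $1,729.83 = $1,675.30

$1,675.30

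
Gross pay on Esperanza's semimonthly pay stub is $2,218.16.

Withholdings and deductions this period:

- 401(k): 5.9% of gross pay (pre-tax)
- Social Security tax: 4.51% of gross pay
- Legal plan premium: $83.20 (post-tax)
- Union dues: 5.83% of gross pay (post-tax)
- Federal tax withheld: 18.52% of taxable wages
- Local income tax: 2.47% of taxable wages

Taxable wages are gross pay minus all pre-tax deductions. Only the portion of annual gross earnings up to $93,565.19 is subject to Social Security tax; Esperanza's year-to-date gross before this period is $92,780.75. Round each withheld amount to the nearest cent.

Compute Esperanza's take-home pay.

$1,401.26

401(k): $2,218.16 × 0.059 = $130.87
Taxable wages = $2,218.16 − $130.87 = $2,087.29
Local income tax: $2,087.29 × 0.0247 = $51.56
Federal tax withheld: $2,087.29 × 0.1852 = $386.57
Social Security tax: only $93,565.19 − $92,780.75 = $784.44 of this check is subject → $784.44 × 0.0451 = $35.38
Union dues: $2,218.16 × 0.0583 = $129.32
Legal plan premium: $83.20
Total deductions = $130.87 + $51.56 + $386.57 + $35.38 + $129.32 + $83.20 = $816.90
Net pay = $2,218.16 − $816.90 = $1,401.26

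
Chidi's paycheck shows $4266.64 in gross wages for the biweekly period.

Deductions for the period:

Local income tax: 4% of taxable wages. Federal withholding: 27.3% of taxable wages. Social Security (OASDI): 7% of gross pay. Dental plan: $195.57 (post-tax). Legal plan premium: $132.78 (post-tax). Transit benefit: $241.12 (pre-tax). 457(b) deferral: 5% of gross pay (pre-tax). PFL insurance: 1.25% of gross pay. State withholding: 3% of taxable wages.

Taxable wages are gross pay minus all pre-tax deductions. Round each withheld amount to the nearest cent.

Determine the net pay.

$1824.26

457(b) deferral: $4266.64 × 0.05 = $213.33
Transit benefit: $241.12
Pre-tax total = $213.33 + $241.12 = $454.45
Taxable wages = $4266.64 − $454.45 = $3812.19
Local income tax: $3812.19 × 0.04 = $152.49
State withholding: $3812.19 × 0.03 = $114.37
Federal withholding: $3812.19 × 0.273 = $1040.73
PFL insurance: $4266.64 × 0.0125 = $53.33
Social Security (OASDI): $4266.64 × 0.07 = $298.66
Dental plan: $195.57
Legal plan premium: $132.78
Total deductions = $213.33 + $241.12 + $152.49 + $114.37 + $1040.73 + $53.33 + $298.66 + $195.57 + $132.78 = $2442.38
Net pay = $4266.64 − $2442.38 = $1824.26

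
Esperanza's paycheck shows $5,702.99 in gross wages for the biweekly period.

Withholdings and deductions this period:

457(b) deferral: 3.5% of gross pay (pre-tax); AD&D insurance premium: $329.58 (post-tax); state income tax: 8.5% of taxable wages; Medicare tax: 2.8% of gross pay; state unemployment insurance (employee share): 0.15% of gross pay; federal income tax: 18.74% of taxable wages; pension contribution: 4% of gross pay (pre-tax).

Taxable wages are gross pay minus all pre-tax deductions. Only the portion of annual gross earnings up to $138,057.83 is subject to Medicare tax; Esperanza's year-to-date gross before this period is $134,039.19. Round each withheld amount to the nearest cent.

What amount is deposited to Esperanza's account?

$3,387.63

457(b) deferral: $5,702.99 × 0.035 = $199.60
Pension contribution: $5,702.99 × 0.04 = $228.12
Pre-tax total = $199.60 + $228.12 = $427.72
Taxable wages = $5,702.99 − $427.72 = $5,275.27
Federal income tax: $5,275.27 × 0.1874 = $988.59
State income tax: $5,275.27 × 0.085 = $448.40
State unemployment insurance (employee share): $5,702.99 × 0.0015 = $8.55
Medicare tax: only $138,057.83 − $134,039.19 = $4,018.64 of this check is subject → $4,018.64 × 0.028 = $112.52
AD&D insurance premium: $329.58
Total deductions = $199.60 + $228.12 + $988.59 + $448.40 + $8.55 + $112.52 + $329.58 = $2,315.36
Net pay = $5,702.99 − $2,315.36 = $3,387.63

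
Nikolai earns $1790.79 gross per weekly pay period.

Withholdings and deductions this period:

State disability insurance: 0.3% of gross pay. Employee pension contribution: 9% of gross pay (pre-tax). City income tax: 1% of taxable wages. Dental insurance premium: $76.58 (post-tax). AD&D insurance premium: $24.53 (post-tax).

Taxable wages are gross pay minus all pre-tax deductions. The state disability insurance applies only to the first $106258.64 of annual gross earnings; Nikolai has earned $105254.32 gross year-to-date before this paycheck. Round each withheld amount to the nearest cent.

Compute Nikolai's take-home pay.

Employee pension contribution: $1790.79 × 0.09 = $161.17
Taxable wages = $1790.79 − $161.17 = $1629.62
City income tax: $1629.62 × 0.01 = $16.30
State disability insurance: only $106258.64 − $105254.32 = $1004.32 of this check is subject → $1004.32 × 0.003 = $3.01
Dental insurance premium: $76.58
AD&D insurance premium: $24.53
Total deductions = $161.17 + $16.30 + $3.01 + $76.58 + $24.53 = $281.59
Net pay = $1790.79 − $281.59 = $1509.20

$1509.20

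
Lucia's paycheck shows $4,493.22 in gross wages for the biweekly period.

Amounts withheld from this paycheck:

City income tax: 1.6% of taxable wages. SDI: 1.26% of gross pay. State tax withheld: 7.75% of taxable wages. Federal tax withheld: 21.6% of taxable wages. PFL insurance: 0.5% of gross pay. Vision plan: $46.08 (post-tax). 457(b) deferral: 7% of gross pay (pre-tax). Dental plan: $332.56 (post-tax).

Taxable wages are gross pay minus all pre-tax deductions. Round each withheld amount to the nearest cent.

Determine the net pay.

457(b) deferral: $4,493.22 × 0.07 = $314.53
Taxable wages = $4,493.22 − $314.53 = $4,178.69
State tax withheld: $4,178.69 × 0.0775 = $323.85
City income tax: $4,178.69 × 0.016 = $66.86
Federal tax withheld: $4,178.69 × 0.216 = $902.60
SDI: $4,493.22 × 0.0126 = $56.61
PFL insurance: $4,493.22 × 0.005 = $22.47
Vision plan: $46.08
Dental plan: $332.56
Total deductions = $314.53 + $323.85 + $66.86 + $902.60 + $56.61 + $22.47 + $46.08 + $332.56 = $2,065.56
Net pay = $4,493.22 − $2,065.56 = $2,427.66

$2,427.66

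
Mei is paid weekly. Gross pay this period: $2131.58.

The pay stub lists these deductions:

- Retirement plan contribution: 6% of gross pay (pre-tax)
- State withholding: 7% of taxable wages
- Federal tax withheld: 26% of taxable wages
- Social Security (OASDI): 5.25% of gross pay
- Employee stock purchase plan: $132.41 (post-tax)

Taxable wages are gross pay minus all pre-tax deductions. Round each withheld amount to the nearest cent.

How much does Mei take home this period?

Retirement plan contribution: $2131.58 × 0.06 = $127.89
Taxable wages = $2131.58 − $127.89 = $2003.69
State withholding: $2003.69 × 0.07 = $140.26
Federal tax withheld: $2003.69 × 0.26 = $520.96
Social Security (OASDI): $2131.58 × 0.0525 = $111.91
Employee stock purchase plan: $132.41
Total deductions = $127.89 + $140.26 + $520.96 + $111.91 + $132.41 = $1033.43
Net pay = $2131.58 − $1033.43 = $1098.15

$1098.15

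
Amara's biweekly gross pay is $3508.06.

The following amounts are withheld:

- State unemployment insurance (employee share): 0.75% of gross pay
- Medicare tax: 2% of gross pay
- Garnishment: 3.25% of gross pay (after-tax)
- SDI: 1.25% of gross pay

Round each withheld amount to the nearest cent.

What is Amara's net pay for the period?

Medicare tax: $3508.06 × 0.02 = $70.16
State unemployment insurance (employee share): $3508.06 × 0.0075 = $26.31
SDI: $3508.06 × 0.0125 = $43.85
Garnishment: $3508.06 × 0.0325 = $114.01
Total deductions = $70.16 + $26.31 + $43.85 + $114.01 = $254.33
Net pay = $3508.06 − $254.33 = $3253.73

$3253.73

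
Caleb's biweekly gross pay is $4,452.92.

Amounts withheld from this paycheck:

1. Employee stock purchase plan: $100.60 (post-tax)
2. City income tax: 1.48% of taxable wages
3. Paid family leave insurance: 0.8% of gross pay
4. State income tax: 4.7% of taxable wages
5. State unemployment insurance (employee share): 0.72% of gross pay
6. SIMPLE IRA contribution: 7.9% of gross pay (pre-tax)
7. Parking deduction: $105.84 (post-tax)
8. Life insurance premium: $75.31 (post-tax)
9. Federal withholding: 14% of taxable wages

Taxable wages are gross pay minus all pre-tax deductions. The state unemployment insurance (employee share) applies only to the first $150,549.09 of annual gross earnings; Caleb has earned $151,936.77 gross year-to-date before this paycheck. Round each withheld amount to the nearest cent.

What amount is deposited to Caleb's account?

$2,956.16

SIMPLE IRA contribution: $4,452.92 × 0.079 = $351.78
Taxable wages = $4,452.92 − $351.78 = $4,101.14
Federal withholding: $4,101.14 × 0.14 = $574.16
City income tax: $4,101.14 × 0.0148 = $60.70
State income tax: $4,101.14 × 0.047 = $192.75
State unemployment insurance (employee share): annual cap $150,549.09 already reached (YTD $151,936.77), so $0.00
Paid family leave insurance: $4,452.92 × 0.008 = $35.62
Parking deduction: $105.84
Life insurance premium: $75.31
Employee stock purchase plan: $100.60
Total deductions = $351.78 + $574.16 + $60.70 + $192.75 + $0.00 + $35.62 + $105.84 + $75.31 + $100.60 = $1,496.76
Net pay = $4,452.92 − $1,496.76 = $2,956.16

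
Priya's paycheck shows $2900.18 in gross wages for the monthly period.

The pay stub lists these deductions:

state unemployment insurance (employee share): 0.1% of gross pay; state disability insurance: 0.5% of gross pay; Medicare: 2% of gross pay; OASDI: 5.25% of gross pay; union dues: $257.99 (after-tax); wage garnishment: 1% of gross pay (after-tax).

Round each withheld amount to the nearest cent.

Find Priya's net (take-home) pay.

State disability insurance: $2900.18 × 0.005 = $14.50
Medicare: $2900.18 × 0.02 = $58.00
State unemployment insurance (employee share): $2900.18 × 0.001 = $2.90
OASDI: $2900.18 × 0.0525 = $152.26
Wage garnishment: $2900.18 × 0.01 = $29.00
Union dues: $257.99
Total deductions = $14.50 + $58.00 + $2.90 + $152.26 + $29.00 + $257.99 = $514.65
Net pay = $2900.18 − $514.65 = $2385.53

$2385.53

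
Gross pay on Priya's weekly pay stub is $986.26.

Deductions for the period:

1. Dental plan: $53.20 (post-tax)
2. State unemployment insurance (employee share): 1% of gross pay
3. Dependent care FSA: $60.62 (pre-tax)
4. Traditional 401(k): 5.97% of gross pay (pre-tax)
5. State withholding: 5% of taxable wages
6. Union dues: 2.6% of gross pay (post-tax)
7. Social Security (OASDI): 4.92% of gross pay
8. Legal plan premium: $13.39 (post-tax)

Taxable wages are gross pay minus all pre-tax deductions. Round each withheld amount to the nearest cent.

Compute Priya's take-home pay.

Traditional 401(k): $986.26 × 0.0597 = $58.88
Dependent care FSA: $60.62
Pre-tax total = $58.88 + $60.62 = $119.50
Taxable wages = $986.26 − $119.50 = $866.76
State withholding: $866.76 × 0.05 = $43.34
State unemployment insurance (employee share): $986.26 × 0.01 = $9.86
Social Security (OASDI): $986.26 × 0.0492 = $48.52
Union dues: $986.26 × 0.026 = $25.64
Legal plan premium: $13.39
Dental plan: $53.20
Total deductions = $58.88 + $60.62 + $43.34 + $9.86 + $48.52 + $25.64 + $13.39 + $53.20 = $313.45
Net pay = $986.26 − $313.45 = $672.81

$672.81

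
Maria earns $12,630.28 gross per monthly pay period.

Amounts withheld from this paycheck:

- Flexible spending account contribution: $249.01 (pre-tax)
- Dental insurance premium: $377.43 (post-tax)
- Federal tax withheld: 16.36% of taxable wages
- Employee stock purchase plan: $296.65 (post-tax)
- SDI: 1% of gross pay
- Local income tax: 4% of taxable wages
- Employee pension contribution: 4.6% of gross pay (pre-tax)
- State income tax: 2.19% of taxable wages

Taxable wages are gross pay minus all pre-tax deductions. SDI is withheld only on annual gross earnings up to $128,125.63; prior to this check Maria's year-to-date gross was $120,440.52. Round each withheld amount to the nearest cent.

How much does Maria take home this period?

$8,388.38

Flexible spending account contribution: $249.01
Employee pension contribution: $12,630.28 × 0.046 = $580.99
Pre-tax total = $249.01 + $580.99 = $830.00
Taxable wages = $12,630.28 − $830.00 = $11,800.28
Federal tax withheld: $11,800.28 × 0.1636 = $1,930.53
Local income tax: $11,800.28 × 0.04 = $472.01
State income tax: $11,800.28 × 0.0219 = $258.43
SDI: only $128,125.63 − $120,440.52 = $7,685.11 of this check is subject → $7,685.11 × 0.01 = $76.85
Employee stock purchase plan: $296.65
Dental insurance premium: $377.43
Total deductions = $249.01 + $580.99 + $1,930.53 + $472.01 + $258.43 + $76.85 + $296.65 + $377.43 = $4,241.90
Net pay = $12,630.28 − $4,241.90 = $8,388.38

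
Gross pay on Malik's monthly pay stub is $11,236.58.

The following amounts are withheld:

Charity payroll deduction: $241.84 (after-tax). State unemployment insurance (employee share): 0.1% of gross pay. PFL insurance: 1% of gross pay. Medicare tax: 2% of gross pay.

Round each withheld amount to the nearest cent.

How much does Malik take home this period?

State unemployment insurance (employee share): $11,236.58 × 0.001 = $11.24
PFL insurance: $11,236.58 × 0.01 = $112.37
Medicare tax: $11,236.58 × 0.02 = $224.73
Charity payroll deduction: $241.84
Total deductions = $11.24 + $112.37 + $224.73 + $241.84 = $590.18
Net pay = $11,236.58 − $590.18 = $10,646.40

$10,646.40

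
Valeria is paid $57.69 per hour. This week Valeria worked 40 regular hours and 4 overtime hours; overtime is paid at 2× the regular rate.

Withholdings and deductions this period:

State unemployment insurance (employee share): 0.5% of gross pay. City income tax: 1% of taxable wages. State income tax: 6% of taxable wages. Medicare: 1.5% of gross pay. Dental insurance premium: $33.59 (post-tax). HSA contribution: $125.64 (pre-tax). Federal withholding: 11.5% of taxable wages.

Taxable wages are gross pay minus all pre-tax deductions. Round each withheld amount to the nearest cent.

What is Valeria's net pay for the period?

$2,065.46

Regular pay: 40 × $57.69 = $2,307.60
Overtime pay: 4 × $57.69 × 2 = $461.52
Gross pay = $2,307.60 + $461.52 = $2,769.12
HSA contribution: $125.64
Taxable wages = $2,769.12 − $125.64 = $2,643.48
State income tax: $2,643.48 × 0.06 = $158.61
Federal withholding: $2,643.48 × 0.115 = $304.00
City income tax: $2,643.48 × 0.01 = $26.43
State unemployment insurance (employee share): $2,769.12 × 0.005 = $13.85
Medicare: $2,769.12 × 0.015 = $41.54
Dental insurance premium: $33.59
Total deductions = $125.64 + $158.61 + $304.00 + $26.43 + $13.85 + $41.54 + $33.59 = $703.66
Net pay = $2,769.12 − $703.66 = $2,065.46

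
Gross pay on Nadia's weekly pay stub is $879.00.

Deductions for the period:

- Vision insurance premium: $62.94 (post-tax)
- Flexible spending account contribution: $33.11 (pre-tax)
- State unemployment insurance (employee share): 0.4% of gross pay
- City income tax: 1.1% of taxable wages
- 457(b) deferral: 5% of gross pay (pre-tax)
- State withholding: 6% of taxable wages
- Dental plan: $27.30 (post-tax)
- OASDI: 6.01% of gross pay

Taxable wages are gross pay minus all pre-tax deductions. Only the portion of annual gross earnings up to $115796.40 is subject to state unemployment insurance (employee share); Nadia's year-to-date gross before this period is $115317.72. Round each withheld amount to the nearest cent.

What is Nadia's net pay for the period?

457(b) deferral: $879.00 × 0.05 = $43.95
Flexible spending account contribution: $33.11
Pre-tax total = $43.95 + $33.11 = $77.06
Taxable wages = $879.00 − $77.06 = $801.94
State withholding: $801.94 × 0.06 = $48.12
City income tax: $801.94 × 0.011 = $8.82
State unemployment insurance (employee share): only $115796.40 − $115317.72 = $478.68 of this check is subject → $478.68 × 0.004 = $1.91
OASDI: $879.00 × 0.0601 = $52.83
Dental plan: $27.30
Vision insurance premium: $62.94
Total deductions = $43.95 + $33.11 + $48.12 + $8.82 + $1.91 + $52.83 + $27.30 + $62.94 = $278.98
Net pay = $879.00 − $278.98 = $600.02

$600.02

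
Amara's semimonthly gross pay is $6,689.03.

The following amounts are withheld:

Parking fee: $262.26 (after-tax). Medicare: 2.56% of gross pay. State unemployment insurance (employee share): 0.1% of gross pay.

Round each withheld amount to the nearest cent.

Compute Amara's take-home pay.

State unemployment insurance (employee share): $6,689.03 × 0.001 = $6.69
Medicare: $6,689.03 × 0.0256 = $171.24
Parking fee: $262.26
Total deductions = $6.69 + $171.24 + $262.26 = $440.19
Net pay = $6,689.03 − $440.19 = $6,248.84

$6,248.84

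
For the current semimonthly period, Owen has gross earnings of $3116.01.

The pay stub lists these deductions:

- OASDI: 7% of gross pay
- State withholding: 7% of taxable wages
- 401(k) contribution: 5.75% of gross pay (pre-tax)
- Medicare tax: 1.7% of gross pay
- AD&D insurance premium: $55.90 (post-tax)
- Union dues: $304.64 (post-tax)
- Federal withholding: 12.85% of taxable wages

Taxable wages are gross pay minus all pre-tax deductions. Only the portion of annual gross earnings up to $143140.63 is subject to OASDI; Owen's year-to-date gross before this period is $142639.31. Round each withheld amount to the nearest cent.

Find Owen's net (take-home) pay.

401(k) contribution: $3116.01 × 0.0575 = $179.17
Taxable wages = $3116.01 − $179.17 = $2936.84
State withholding: $2936.84 × 0.07 = $205.58
Federal withholding: $2936.84 × 0.1285 = $377.38
OASDI: only $143140.63 − $142639.31 = $501.32 of this check is subject → $501.32 × 0.07 = $35.09
Medicare tax: $3116.01 × 0.017 = $52.97
AD&D insurance premium: $55.90
Union dues: $304.64
Total deductions = $179.17 + $205.58 + $377.38 + $35.09 + $52.97 + $55.90 + $304.64 = $1210.73
Net pay = $3116.01 − $1210.73 = $1905.28

$1905.28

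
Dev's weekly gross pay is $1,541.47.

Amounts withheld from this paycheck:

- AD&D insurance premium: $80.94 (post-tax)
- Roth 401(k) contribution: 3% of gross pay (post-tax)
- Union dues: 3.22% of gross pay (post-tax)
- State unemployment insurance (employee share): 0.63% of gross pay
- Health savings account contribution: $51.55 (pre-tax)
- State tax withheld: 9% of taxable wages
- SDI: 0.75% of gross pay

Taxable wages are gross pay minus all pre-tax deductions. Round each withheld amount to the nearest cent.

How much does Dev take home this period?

Health savings account contribution: $51.55
Taxable wages = $1,541.47 − $51.55 = $1,489.92
State tax withheld: $1,489.92 × 0.09 = $134.09
SDI: $1,541.47 × 0.0075 = $11.56
State unemployment insurance (employee share): $1,541.47 × 0.0063 = $9.71
Union dues: $1,541.47 × 0.0322 = $49.64
AD&D insurance premium: $80.94
Roth 401(k) contribution: $1,541.47 × 0.03 = $46.24
Total deductions = $51.55 + $134.09 + $11.56 + $9.71 + $49.64 + $80.94 + $46.24 = $383.73
Net pay = $1,541.47 − $383.73 = $1,157.74

$1,157.74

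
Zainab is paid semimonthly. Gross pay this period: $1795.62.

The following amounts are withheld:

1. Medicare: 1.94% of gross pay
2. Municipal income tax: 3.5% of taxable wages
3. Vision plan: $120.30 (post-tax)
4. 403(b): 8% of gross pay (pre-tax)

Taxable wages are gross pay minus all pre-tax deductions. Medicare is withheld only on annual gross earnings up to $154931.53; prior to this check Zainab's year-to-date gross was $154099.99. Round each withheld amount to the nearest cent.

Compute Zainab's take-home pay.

403(b): $1795.62 × 0.08 = $143.65
Taxable wages = $1795.62 − $143.65 = $1651.97
Municipal income tax: $1651.97 × 0.035 = $57.82
Medicare: only $154931.53 − $154099.99 = $831.54 of this check is subject → $831.54 × 0.0194 = $16.13
Vision plan: $120.30
Total deductions = $143.65 + $57.82 + $16.13 + $120.30 = $337.90
Net pay = $1795.62 − $337.90 = $1457.72

$1457.72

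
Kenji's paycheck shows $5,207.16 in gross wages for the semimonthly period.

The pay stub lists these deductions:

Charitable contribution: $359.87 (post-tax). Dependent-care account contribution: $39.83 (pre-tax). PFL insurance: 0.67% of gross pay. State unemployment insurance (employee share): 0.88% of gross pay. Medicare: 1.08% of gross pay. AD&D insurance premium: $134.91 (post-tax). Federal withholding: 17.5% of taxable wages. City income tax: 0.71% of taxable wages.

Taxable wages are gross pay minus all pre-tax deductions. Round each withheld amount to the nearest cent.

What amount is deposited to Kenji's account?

$3,594.63

Dependent-care account contribution: $39.83
Taxable wages = $5,207.16 − $39.83 = $5,167.33
Federal withholding: $5,167.33 × 0.175 = $904.28
City income tax: $5,167.33 × 0.0071 = $36.69
State unemployment insurance (employee share): $5,207.16 × 0.0088 = $45.82
Medicare: $5,207.16 × 0.0108 = $56.24
PFL insurance: $5,207.16 × 0.0067 = $34.89
AD&D insurance premium: $134.91
Charitable contribution: $359.87
Total deductions = $39.83 + $904.28 + $36.69 + $45.82 + $56.24 + $34.89 + $134.91 + $359.87 = $1,612.53
Net pay = $5,207.16 − $1,612.53 = $3,594.63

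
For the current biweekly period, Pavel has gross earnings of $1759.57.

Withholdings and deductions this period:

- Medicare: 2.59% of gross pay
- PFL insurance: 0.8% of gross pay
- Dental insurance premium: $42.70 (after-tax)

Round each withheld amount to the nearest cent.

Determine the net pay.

PFL insurance: $1759.57 × 0.008 = $14.08
Medicare: $1759.57 × 0.0259 = $45.57
Dental insurance premium: $42.70
Total deductions = $14.08 + $45.57 + $42.70 = $102.35
Net pay = $1759.57 − $102.35 = $1657.22

$1657.22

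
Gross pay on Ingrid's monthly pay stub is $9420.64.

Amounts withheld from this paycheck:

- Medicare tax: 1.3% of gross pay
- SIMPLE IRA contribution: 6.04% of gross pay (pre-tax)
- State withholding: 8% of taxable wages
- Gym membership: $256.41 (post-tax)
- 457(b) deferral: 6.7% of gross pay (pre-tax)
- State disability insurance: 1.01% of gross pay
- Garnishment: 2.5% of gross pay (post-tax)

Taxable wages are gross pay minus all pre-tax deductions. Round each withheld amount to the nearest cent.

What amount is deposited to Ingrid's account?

$6853.26

457(b) deferral: $9420.64 × 0.067 = $631.18
SIMPLE IRA contribution: $9420.64 × 0.0604 = $569.01
Pre-tax total = $631.18 + $569.01 = $1200.19
Taxable wages = $9420.64 − $1200.19 = $8220.45
State withholding: $8220.45 × 0.08 = $657.64
State disability insurance: $9420.64 × 0.0101 = $95.15
Medicare tax: $9420.64 × 0.013 = $122.47
Gym membership: $256.41
Garnishment: $9420.64 × 0.025 = $235.52
Total deductions = $631.18 + $569.01 + $657.64 + $95.15 + $122.47 + $256.41 + $235.52 = $2567.38
Net pay = $9420.64 − $2567.38 = $6853.26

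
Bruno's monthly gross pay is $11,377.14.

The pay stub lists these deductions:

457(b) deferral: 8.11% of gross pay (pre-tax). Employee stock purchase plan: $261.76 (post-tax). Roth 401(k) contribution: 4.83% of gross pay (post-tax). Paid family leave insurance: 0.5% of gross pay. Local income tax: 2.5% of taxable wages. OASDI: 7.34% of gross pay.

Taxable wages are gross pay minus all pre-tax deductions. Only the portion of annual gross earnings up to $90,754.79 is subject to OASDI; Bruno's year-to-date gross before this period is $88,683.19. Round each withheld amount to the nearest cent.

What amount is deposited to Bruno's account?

$9,172.86

457(b) deferral: $11,377.14 × 0.0811 = $922.69
Taxable wages = $11,377.14 − $922.69 = $10,454.45
Local income tax: $10,454.45 × 0.025 = $261.36
Paid family leave insurance: $11,377.14 × 0.005 = $56.89
OASDI: only $90,754.79 − $88,683.19 = $2,071.60 of this check is subject → $2,071.60 × 0.0734 = $152.06
Roth 401(k) contribution: $11,377.14 × 0.0483 = $549.52
Employee stock purchase plan: $261.76
Total deductions = $922.69 + $261.36 + $56.89 + $152.06 + $549.52 + $261.76 = $2,204.28
Net pay = $11,377.14 − $2,204.28 = $9,172.86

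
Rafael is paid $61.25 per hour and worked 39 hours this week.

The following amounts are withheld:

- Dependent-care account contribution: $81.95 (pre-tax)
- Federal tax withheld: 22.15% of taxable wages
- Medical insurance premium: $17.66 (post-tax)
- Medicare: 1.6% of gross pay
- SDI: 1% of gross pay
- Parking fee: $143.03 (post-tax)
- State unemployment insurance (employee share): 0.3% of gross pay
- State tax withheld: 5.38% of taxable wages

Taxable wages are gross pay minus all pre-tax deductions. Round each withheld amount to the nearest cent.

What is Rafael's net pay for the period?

Gross pay: 39 × $61.25 = $2,388.75
Dependent-care account contribution: $81.95
Taxable wages = $2,388.75 − $81.95 = $2,306.80
Federal tax withheld: $2,306.80 × 0.2215 = $510.96
State tax withheld: $2,306.80 × 0.0538 = $124.11
SDI: $2,388.75 × 0.01 = $23.89
State unemployment insurance (employee share): $2,388.75 × 0.003 = $7.17
Medicare: $2,388.75 × 0.016 = $38.22
Parking fee: $143.03
Medical insurance premium: $17.66
Total deductions = $81.95 + $510.96 + $124.11 + $23.89 + $7.17 + $38.22 + $143.03 + $17.66 = $946.99
Net pay = $2,388.75 − $946.99 = $1,441.76

$1,441.76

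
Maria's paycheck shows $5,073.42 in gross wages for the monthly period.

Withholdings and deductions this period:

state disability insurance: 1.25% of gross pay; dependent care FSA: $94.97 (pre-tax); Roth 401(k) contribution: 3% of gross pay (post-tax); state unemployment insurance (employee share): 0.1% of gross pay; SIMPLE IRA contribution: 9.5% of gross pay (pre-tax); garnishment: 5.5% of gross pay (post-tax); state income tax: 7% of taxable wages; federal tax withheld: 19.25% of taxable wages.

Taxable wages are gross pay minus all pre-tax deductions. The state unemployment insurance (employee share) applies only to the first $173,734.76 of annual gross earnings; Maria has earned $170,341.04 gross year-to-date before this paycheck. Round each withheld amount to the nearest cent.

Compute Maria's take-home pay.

$2,818.11

Dependent care FSA: $94.97
SIMPLE IRA contribution: $5,073.42 × 0.095 = $481.97
Pre-tax total = $94.97 + $481.97 = $576.94
Taxable wages = $5,073.42 − $576.94 = $4,496.48
Federal tax withheld: $4,496.48 × 0.1925 = $865.57
State income tax: $4,496.48 × 0.07 = $314.75
State unemployment insurance (employee share): only $173,734.76 − $170,341.04 = $3,393.72 of this check is subject → $3,393.72 × 0.001 = $3.39
State disability insurance: $5,073.42 × 0.0125 = $63.42
Roth 401(k) contribution: $5,073.42 × 0.03 = $152.20
Garnishment: $5,073.42 × 0.055 = $279.04
Total deductions = $94.97 + $481.97 + $865.57 + $314.75 + $3.39 + $63.42 + $152.20 + $279.04 = $2,255.31
Net pay = $5,073.42 − $2,255.31 = $2,818.11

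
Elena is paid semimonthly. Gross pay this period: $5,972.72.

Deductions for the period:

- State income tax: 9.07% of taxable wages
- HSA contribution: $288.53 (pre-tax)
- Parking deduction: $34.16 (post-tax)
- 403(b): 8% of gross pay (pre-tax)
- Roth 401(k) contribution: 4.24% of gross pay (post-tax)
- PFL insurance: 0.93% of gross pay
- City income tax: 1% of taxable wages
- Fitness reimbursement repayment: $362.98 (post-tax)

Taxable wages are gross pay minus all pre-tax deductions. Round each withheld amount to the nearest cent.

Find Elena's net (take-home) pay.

HSA contribution: $288.53
403(b): $5,972.72 × 0.08 = $477.82
Pre-tax total = $288.53 + $477.82 = $766.35
Taxable wages = $5,972.72 − $766.35 = $5,206.37
State income tax: $5,206.37 × 0.0907 = $472.22
City income tax: $5,206.37 × 0.01 = $52.06
PFL insurance: $5,972.72 × 0.0093 = $55.55
Roth 401(k) contribution: $5,972.72 × 0.0424 = $253.24
Parking deduction: $34.16
Fitness reimbursement repayment: $362.98
Total deductions = $288.53 + $477.82 + $472.22 + $52.06 + $55.55 + $253.24 + $34.16 + $362.98 = $1,996.56
Net pay = $5,972.72 − $1,996.56 = $3,976.16

$3,976.16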